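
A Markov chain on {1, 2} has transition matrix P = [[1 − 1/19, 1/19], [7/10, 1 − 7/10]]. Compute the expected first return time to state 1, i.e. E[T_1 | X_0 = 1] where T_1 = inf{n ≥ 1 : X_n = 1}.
E[T_1 | X_0 = 1] = 1/π_1 = 143/133

For an irreducible recurrent Markov chain with stationary distribution π, E[T_i | X_0 = i] = 1/π_i (Kac's formula). Here π_1 = (7/10)/(1/19 + 7/10) = (7/10)/(143/190) = 133/143, so E[T_1 | X_0 = 1] = 1/π_1 = (1/19 + 7/10)/(7/10) = (143/190)/(7/10) = 143/133.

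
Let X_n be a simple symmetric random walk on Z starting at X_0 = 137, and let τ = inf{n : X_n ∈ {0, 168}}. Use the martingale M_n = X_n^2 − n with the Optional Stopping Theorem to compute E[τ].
E[τ] = 4247

M_n = X_n^2 − n is a martingale (since E[X_{n+1}^2 | F_n] = X_n^2 + 1). By OST (τ has finite mean in a bounded region), E[M_τ] = E[M_0] = X_0^2 − 0 = 137^2 = 18769. Also E[M_τ] = E[X_τ^2] − E[τ]. The walk exits at 0 or 168, with P(hit 168 first) = 137/168, so E[X_τ^2] = 168^2 · 137/168 + 0 = 23016. Thus E[τ] = E[X_τ^2] − E[M_τ] = 23016 − 18769 = 4247 = 137(168 − 137) = 4247.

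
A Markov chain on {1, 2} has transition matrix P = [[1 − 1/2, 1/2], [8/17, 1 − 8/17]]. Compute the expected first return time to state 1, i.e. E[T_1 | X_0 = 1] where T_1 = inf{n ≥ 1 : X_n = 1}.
E[T_1 | X_0 = 1] = 1/π_1 = 33/16

For an irreducible recurrent Markov chain with stationary distribution π, E[T_i | X_0 = i] = 1/π_i (Kac's formula). Here π_1 = (8/17)/(1/2 + 8/17) = (8/17)/(33/34) = 16/33, so E[T_1 | X_0 = 1] = 1/π_1 = (1/2 + 8/17)/(8/17) = (33/34)/(8/17) = 33/16.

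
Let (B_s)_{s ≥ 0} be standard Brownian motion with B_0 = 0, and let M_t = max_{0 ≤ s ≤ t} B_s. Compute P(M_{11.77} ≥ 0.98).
P(M_{11.77} ≥ 0.98) = 2·P(B_{11.77} ≥ 0.98) = 2(1 − Φ(0.98/√11.77)) ≈ 0.7751

By the reflection principle for Brownian motion, P(M_t ≥ a) = 2 · P(B_t ≥ a) for a ≥ 0. Since B_t ~ N(0, t), P(B_t ≥ 0.98) = 1 − Φ(0.98/√t) = 1 − Φ(0.98/√11.77) = 1 − Φ(0.2857). So
  P(M_{11.77} ≥ 0.98) = 2(1 − Φ(0.2857)) ≈ 0.7751.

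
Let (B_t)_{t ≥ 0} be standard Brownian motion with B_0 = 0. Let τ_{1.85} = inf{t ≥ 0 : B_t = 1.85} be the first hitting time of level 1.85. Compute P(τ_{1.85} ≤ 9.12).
P(τ_{1.85} ≤ 9.12) = 2(1 − Φ(1.85/√9.12)) = 2(1 − Φ(0.6126)) ≈ 0.5401

By the reflection principle for standard BM, P(τ_b ≤ t) = 2 · P(B_t ≥ b). Since B_t ~ N(0, t), P(B_t ≥ 1.85) = 1 − Φ(1.85/√t) = 1 − Φ(1.85/√9.12) = 1 − Φ(0.6126) ≈ 0.27007. Doubling: P(τ_{1.85} ≤ 9.12) ≈ 2 · 0.27007 = 0.54014 ≈ 0.5401.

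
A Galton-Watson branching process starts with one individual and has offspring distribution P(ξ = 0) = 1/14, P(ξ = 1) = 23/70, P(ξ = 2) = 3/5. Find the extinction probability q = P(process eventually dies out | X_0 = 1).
q = 5/42

The pgf is f(s) = 1/14 + 23/70·s + 3/5·s². The extinction probability q is the smallest fixed point of f in [0, 1]. Setting s = f(s):
  3/5·s² + (23/70 − 1)·s + 1/14 = 0
  3/5·s² − (1/14 + 3/5)·s + 1/14 = 0
which factors as (s − 1)·(3/5·s − 1/14) = 0, giving roots s = 1 and s = (1/14)/(3/5) = 5/42.
Mean offspring μ = 23/70 + 2·3/5 = 107/70 > 1 (supercritical), so q < 1. The extinction probability is the smaller root: q = (1/14)/(3/5) = 5/42.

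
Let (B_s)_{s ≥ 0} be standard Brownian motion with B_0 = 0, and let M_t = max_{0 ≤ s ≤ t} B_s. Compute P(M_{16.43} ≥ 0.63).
P(M_{16.43} ≥ 0.63) = 2·P(B_{16.43} ≥ 0.63) = 2(1 − Φ(0.63/√16.43)) ≈ 0.8765

By the reflection principle for Brownian motion, P(M_t ≥ a) = 2 · P(B_t ≥ a) for a ≥ 0. Since B_t ~ N(0, t), P(B_t ≥ 0.63) = 1 − Φ(0.63/√t) = 1 − Φ(0.63/√16.43) = 1 − Φ(0.1554). So
  P(M_{16.43} ≥ 0.63) = 2(1 − Φ(0.1554)) ≈ 0.8765.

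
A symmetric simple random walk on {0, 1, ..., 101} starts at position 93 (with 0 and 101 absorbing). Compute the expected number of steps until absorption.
E[τ | X_0 = 93] = 744

Let v_k = E[τ | X_0 = k]. Boundary: v_0 = v_101 = 0. Recurrence: v_k = 1 + (v_{k-1} + v_{k+1})/2 for 1 ≤ k ≤ 100. The particular solution to v_k − (v_{k-1} + v_{k+1})/2 = 1 is v_k = −k^2. Adding homogeneous solution A + B k and matching boundaries gives v_k = k (101 − k). Substituting k = 93: v_93 = 93 · 8 = 744.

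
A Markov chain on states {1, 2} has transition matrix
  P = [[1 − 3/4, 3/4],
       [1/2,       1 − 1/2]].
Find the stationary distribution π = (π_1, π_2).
π_1 = 2/5, π_2 = 3/5

Solve πP = π with π_1 + π_2 = 1. From πP = π: π_1 · (1 − 3/4) + π_2 · 1/2 = π_1 ⇒ π_2 · 1/2 = π_1 · 3/4 ⇒ π_2/π_1 = (3/4)/(1/2) = 3/2. Together with π_1 + π_2 = 1:
  π_1 = (1/2)/(3/4 + 1/2) = (1/2)/(5/4) = 2/5,
  π_2 = (3/4)/(3/4 + 1/2) = (3/4)/(5/4) = 3/5.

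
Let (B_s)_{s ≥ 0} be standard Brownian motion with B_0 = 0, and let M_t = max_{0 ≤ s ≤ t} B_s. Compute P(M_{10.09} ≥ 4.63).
P(M_{10.09} ≥ 4.63) = 2·P(B_{10.09} ≥ 4.63) = 2(1 − Φ(4.63/√10.09)) ≈ 0.1450

By the reflection principle for Brownian motion, P(M_t ≥ a) = 2 · P(B_t ≥ a) for a ≥ 0. Since B_t ~ N(0, t), P(B_t ≥ 4.63) = 1 − Φ(4.63/√t) = 1 − Φ(4.63/√10.09) = 1 − Φ(1.4576). So
  P(M_{10.09} ≥ 4.63) = 2(1 − Φ(1.4576)) ≈ 0.1450.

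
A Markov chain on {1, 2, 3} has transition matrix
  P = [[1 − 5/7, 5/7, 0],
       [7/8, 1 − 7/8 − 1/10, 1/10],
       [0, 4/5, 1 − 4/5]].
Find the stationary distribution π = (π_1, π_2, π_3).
π = (49/94, 20/47, 5/94)

This is a birth-death chain on three states, which satisfies detailed balance: π_1 · P_{12} = π_2 · P_{21} and π_2 · P_{23} = π_3 · P_{32}.
From π_1 · 5/7 = π_2 · 7/8: π_2/π_1 = (5/7)/(7/8) = 40/49.
From π_2 · 1/10 = π_3 · 4/5: π_3/π_2 = (1/10)/(4/5) = 1/8.
Take π_1 proportional to 1; then unnormalized π = (1, 40/49, 5/49). Normalize by dividing by the sum 94/49:
  π = (49/94, 20/47, 5/94).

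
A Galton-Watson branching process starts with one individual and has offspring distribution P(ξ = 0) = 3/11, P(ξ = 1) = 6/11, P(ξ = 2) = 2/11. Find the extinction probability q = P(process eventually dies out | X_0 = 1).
q = 1

Mean offspring μ = 0·3/11 + 1·6/11 + 2·2/11 = 10/11 ≤ 1. For μ ≤ 1 with offspring not concentrated at 1, the Galton-Watson process goes extinct almost surely, so q = 1.
(Algebraic check: The pgf is f(s) = 3/11 + 6/11·s + 2/11·s². The extinction probability q is the smallest fixed point of f in [0, 1]. Setting s = f(s):
  2/11·s² + (6/11 − 1)·s + 3/11 = 0
  2/11·s² − (3/11 + 2/11)·s + 3/11 = 0
which factors as (s − 1)·(2/11·s − 3/11) = 0, giving roots s = 1 and s = (3/11)/(2/11) = 3/2. Since 3/2 ≥ 1, the smallest root in [0, 1] is s = 1.)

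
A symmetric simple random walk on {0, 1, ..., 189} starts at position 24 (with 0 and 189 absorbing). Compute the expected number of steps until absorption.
E[τ | X_0 = 24] = 3960

Let v_k = E[τ | X_0 = k]. Boundary: v_0 = v_189 = 0. Recurrence: v_k = 1 + (v_{k-1} + v_{k+1})/2 for 1 ≤ k ≤ 188. The particular solution to v_k − (v_{k-1} + v_{k+1})/2 = 1 is v_k = −k^2. Adding homogeneous solution A + B k and matching boundaries gives v_k = k (189 − k). Substituting k = 24: v_24 = 24 · 165 = 3960.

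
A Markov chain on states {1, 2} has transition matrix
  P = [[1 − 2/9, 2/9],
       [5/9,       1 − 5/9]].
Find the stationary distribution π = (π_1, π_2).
π_1 = 5/7, π_2 = 2/7

Solve πP = π with π_1 + π_2 = 1. From πP = π: π_1 · (1 − 2/9) + π_2 · 5/9 = π_1 ⇒ π_2 · 5/9 = π_1 · 2/9 ⇒ π_2/π_1 = (2/9)/(5/9) = 2/5. Together with π_1 + π_2 = 1:
  π_1 = (5/9)/(2/9 + 5/9) = (5/9)/(7/9) = 5/7,
  π_2 = (2/9)/(2/9 + 5/9) = (2/9)/(7/9) = 2/7.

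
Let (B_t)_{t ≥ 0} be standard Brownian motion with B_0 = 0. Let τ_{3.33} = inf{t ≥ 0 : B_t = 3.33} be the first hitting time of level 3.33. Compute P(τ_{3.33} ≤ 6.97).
P(τ_{3.33} ≤ 6.97) = 2(1 − Φ(3.33/√6.97)) = 2(1 − Φ(1.2613)) ≈ 0.2072

By the reflection principle for standard BM, P(τ_b ≤ t) = 2 · P(B_t ≥ b). Since B_t ~ N(0, t), P(B_t ≥ 3.33) = 1 − Φ(3.33/√t) = 1 − Φ(3.33/√6.97) = 1 − Φ(1.2613) ≈ 0.10360. Doubling: P(τ_{3.33} ≤ 6.97) ≈ 2 · 0.10360 = 0.20720 ≈ 0.2072.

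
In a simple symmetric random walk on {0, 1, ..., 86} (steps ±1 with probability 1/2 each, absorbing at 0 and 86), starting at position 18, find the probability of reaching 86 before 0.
P(hit 86 before 0) = 18/86 = 9/43

Let u_k = P(hit 86 before 0 | start at k). Then u_0 = 0, u_86 = 1, and u_k = u_{k-1}/2 + u_{k+1}/2 for 1 ≤ k ≤ 85. This harmonic recurrence is solved by u_k = k/86, giving u_18 = 18/86 = 9/43.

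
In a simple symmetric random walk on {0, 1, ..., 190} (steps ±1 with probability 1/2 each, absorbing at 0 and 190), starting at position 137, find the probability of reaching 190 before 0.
P(hit 190 before 0) = 137/190

Let u_k = P(hit 190 before 0 | start at k). Then u_0 = 0, u_190 = 1, and u_k = u_{k-1}/2 + u_{k+1}/2 for 1 ≤ k ≤ 189. This harmonic recurrence is solved by u_k = k/190, giving u_137 = 137/190.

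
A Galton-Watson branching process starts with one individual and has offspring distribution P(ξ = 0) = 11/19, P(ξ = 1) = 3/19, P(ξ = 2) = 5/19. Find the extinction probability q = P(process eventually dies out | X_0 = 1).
q = 1

Mean offspring μ = 0·11/19 + 1·3/19 + 2·5/19 = 13/19 ≤ 1. For μ ≤ 1 with offspring not concentrated at 1, the Galton-Watson process goes extinct almost surely, so q = 1.
(Algebraic check: The pgf is f(s) = 11/19 + 3/19·s + 5/19·s². The extinction probability q is the smallest fixed point of f in [0, 1]. Setting s = f(s):
  5/19·s² + (3/19 − 1)·s + 11/19 = 0
  5/19·s² − (11/19 + 5/19)·s + 11/19 = 0
which factors as (s − 1)·(5/19·s − 11/19) = 0, giving roots s = 1 and s = (11/19)/(5/19) = 11/5. Since 11/5 ≥ 1, the smallest root in [0, 1] is s = 1.)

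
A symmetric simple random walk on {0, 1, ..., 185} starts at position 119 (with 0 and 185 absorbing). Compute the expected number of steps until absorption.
E[τ | X_0 = 119] = 7854

Let v_k = E[τ | X_0 = k]. Boundary: v_0 = v_185 = 0. Recurrence: v_k = 1 + (v_{k-1} + v_{k+1})/2 for 1 ≤ k ≤ 184. The particular solution to v_k − (v_{k-1} + v_{k+1})/2 = 1 is v_k = −k^2. Adding homogeneous solution A + B k and matching boundaries gives v_k = k (185 − k). Substituting k = 119: v_119 = 119 · 66 = 7854.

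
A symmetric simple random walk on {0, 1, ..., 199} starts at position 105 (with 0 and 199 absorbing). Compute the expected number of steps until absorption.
E[τ | X_0 = 105] = 9870

Let v_k = E[τ | X_0 = k]. Boundary: v_0 = v_199 = 0. Recurrence: v_k = 1 + (v_{k-1} + v_{k+1})/2 for 1 ≤ k ≤ 198. The particular solution to v_k − (v_{k-1} + v_{k+1})/2 = 1 is v_k = −k^2. Adding homogeneous solution A + B k and matching boundaries gives v_k = k (199 − k). Substituting k = 105: v_105 = 105 · 94 = 9870.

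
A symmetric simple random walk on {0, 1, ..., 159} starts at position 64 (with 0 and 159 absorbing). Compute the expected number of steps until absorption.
E[τ | X_0 = 64] = 6080

Let v_k = E[τ | X_0 = k]. Boundary: v_0 = v_159 = 0. Recurrence: v_k = 1 + (v_{k-1} + v_{k+1})/2 for 1 ≤ k ≤ 158. The particular solution to v_k − (v_{k-1} + v_{k+1})/2 = 1 is v_k = −k^2. Adding homogeneous solution A + B k and matching boundaries gives v_k = k (159 − k). Substituting k = 64: v_64 = 64 · 95 = 6080.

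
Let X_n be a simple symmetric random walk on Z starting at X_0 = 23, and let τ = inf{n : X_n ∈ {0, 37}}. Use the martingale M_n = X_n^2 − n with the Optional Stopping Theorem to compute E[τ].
E[τ] = 322

M_n = X_n^2 − n is a martingale (since E[X_{n+1}^2 | F_n] = X_n^2 + 1). By OST (τ has finite mean in a bounded region), E[M_τ] = E[M_0] = X_0^2 − 0 = 23^2 = 529. Also E[M_τ] = E[X_τ^2] − E[τ]. The walk exits at 0 or 37, with P(hit 37 first) = 23/37, so E[X_τ^2] = 37^2 · 23/37 + 0 = 851. Thus E[τ] = E[X_τ^2] − E[M_τ] = 851 − 529 = 322 = 23(37 − 23) = 322.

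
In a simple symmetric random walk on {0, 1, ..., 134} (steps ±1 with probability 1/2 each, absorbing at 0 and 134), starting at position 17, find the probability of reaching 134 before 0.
P(hit 134 before 0) = 17/134

Let u_k = P(hit 134 before 0 | start at k). Then u_0 = 0, u_134 = 1, and u_k = u_{k-1}/2 + u_{k+1}/2 for 1 ≤ k ≤ 133. This harmonic recurrence is solved by u_k = k/134, giving u_17 = 17/134.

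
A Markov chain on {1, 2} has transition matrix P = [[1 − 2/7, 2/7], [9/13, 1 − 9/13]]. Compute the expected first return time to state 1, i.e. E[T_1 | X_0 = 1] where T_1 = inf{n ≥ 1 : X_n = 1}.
E[T_1 | X_0 = 1] = 1/π_1 = 89/63

For an irreducible recurrent Markov chain with stationary distribution π, E[T_i | X_0 = i] = 1/π_i (Kac's formula). Here π_1 = (9/13)/(2/7 + 9/13) = (9/13)/(89/91) = 63/89, so E[T_1 | X_0 = 1] = 1/π_1 = (2/7 + 9/13)/(9/13) = (89/91)/(9/13) = 89/63.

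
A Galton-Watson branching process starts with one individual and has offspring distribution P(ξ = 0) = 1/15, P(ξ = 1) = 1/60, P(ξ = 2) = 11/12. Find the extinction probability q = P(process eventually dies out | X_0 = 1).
q = 4/55

The pgf is f(s) = 1/15 + 1/60·s + 11/12·s². The extinction probability q is the smallest fixed point of f in [0, 1]. Setting s = f(s):
  11/12·s² + (1/60 − 1)·s + 1/15 = 0
  11/12·s² − (1/15 + 11/12)·s + 1/15 = 0
which factors as (s − 1)·(11/12·s − 1/15) = 0, giving roots s = 1 and s = (1/15)/(11/12) = 4/55.
Mean offspring μ = 1/60 + 2·11/12 = 37/20 > 1 (supercritical), so q < 1. The extinction probability is the smaller root: q = (1/15)/(11/12) = 4/55.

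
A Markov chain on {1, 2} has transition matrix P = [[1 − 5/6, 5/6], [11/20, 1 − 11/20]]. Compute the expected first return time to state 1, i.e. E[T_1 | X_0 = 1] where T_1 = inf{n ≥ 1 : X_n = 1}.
E[T_1 | X_0 = 1] = 1/π_1 = 83/33

For an irreducible recurrent Markov chain with stationary distribution π, E[T_i | X_0 = i] = 1/π_i (Kac's formula). Here π_1 = (11/20)/(5/6 + 11/20) = (11/20)/(83/60) = 33/83, so E[T_1 | X_0 = 1] = 1/π_1 = (5/6 + 11/20)/(11/20) = (83/60)/(11/20) = 83/33.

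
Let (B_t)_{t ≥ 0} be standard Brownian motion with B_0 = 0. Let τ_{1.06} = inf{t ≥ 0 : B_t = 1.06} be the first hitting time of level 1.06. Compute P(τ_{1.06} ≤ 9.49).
P(τ_{1.06} ≤ 9.49) = 2(1 − Φ(1.06/√9.49)) = 2(1 − Φ(0.3441)) ≈ 0.7308

By the reflection principle for standard BM, P(τ_b ≤ t) = 2 · P(B_t ≥ b). Since B_t ~ N(0, t), P(B_t ≥ 1.06) = 1 − Φ(1.06/√t) = 1 − Φ(1.06/√9.49) = 1 − Φ(0.3441) ≈ 0.36539. Doubling: P(τ_{1.06} ≤ 9.49) ≈ 2 · 0.36539 = 0.73078 ≈ 0.7308.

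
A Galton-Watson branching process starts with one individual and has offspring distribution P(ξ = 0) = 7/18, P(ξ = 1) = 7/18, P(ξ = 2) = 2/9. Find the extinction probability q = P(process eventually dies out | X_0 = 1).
q = 1

Mean offspring μ = 0·7/18 + 1·7/18 + 2·2/9 = 5/6 ≤ 1. For μ ≤ 1 with offspring not concentrated at 1, the Galton-Watson process goes extinct almost surely, so q = 1.
(Algebraic check: The pgf is f(s) = 7/18 + 7/18·s + 2/9·s². The extinction probability q is the smallest fixed point of f in [0, 1]. Setting s = f(s):
  2/9·s² + (7/18 − 1)·s + 7/18 = 0
  2/9·s² − (7/18 + 2/9)·s + 7/18 = 0
which factors as (s − 1)·(2/9·s − 7/18) = 0, giving roots s = 1 and s = (7/18)/(2/9) = 7/4. Since 7/4 ≥ 1, the smallest root in [0, 1] is s = 1.)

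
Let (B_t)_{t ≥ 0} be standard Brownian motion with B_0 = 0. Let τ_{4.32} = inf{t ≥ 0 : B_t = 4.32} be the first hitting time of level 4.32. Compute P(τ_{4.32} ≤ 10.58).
P(τ_{4.32} ≤ 10.58) = 2(1 − Φ(4.32/√10.58)) = 2(1 − Φ(1.3281)) ≈ 0.1841

By the reflection principle for standard BM, P(τ_b ≤ t) = 2 · P(B_t ≥ b). Since B_t ~ N(0, t), P(B_t ≥ 4.32) = 1 − Φ(4.32/√t) = 1 − Φ(4.32/√10.58) = 1 − Φ(1.3281) ≈ 0.09207. Doubling: P(τ_{4.32} ≤ 10.58) ≈ 2 · 0.09207 = 0.18414 ≈ 0.1841.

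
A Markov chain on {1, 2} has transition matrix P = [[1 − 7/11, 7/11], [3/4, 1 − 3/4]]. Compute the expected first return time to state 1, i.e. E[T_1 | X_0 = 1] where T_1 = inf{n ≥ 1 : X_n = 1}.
E[T_1 | X_0 = 1] = 1/π_1 = 61/33

For an irreducible recurrent Markov chain with stationary distribution π, E[T_i | X_0 = i] = 1/π_i (Kac's formula). Here π_1 = (3/4)/(7/11 + 3/4) = (3/4)/(61/44) = 33/61, so E[T_1 | X_0 = 1] = 1/π_1 = (7/11 + 3/4)/(3/4) = (61/44)/(3/4) = 61/33.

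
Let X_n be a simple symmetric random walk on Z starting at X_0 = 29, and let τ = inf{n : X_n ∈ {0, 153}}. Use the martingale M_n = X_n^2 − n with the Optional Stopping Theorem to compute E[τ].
E[τ] = 3596

M_n = X_n^2 − n is a martingale (since E[X_{n+1}^2 | F_n] = X_n^2 + 1). By OST (τ has finite mean in a bounded region), E[M_τ] = E[M_0] = X_0^2 − 0 = 29^2 = 841. Also E[M_τ] = E[X_τ^2] − E[τ]. The walk exits at 0 or 153, with P(hit 153 first) = 29/153, so E[X_τ^2] = 153^2 · 29/153 + 0 = 4437. Thus E[τ] = E[X_τ^2] − E[M_τ] = 4437 − 841 = 3596 = 29(153 − 29) = 3596.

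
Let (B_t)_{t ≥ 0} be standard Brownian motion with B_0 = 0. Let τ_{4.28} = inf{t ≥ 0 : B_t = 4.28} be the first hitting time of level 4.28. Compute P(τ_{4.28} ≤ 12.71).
P(τ_{4.28} ≤ 12.71) = 2(1 − Φ(4.28/√12.71)) = 2(1 − Φ(1.2005)) ≈ 0.2299

By the reflection principle for standard BM, P(τ_b ≤ t) = 2 · P(B_t ≥ b). Since B_t ~ N(0, t), P(B_t ≥ 4.28) = 1 − Φ(4.28/√t) = 1 − Φ(4.28/√12.71) = 1 − Φ(1.2005) ≈ 0.11497. Doubling: P(τ_{4.28} ≤ 12.71) ≈ 2 · 0.11497 = 0.22994 ≈ 0.2299.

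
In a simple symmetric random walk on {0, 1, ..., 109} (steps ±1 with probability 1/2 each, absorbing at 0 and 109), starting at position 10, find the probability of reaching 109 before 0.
P(hit 109 before 0) = 10/109

Let u_k = P(hit 109 before 0 | start at k). Then u_0 = 0, u_109 = 1, and u_k = u_{k-1}/2 + u_{k+1}/2 for 1 ≤ k ≤ 108. This harmonic recurrence is solved by u_k = k/109, giving u_10 = 10/109.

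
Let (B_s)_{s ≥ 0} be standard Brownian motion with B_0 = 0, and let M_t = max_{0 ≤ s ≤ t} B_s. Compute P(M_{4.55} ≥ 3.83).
P(M_{4.55} ≥ 3.83) = 2·P(B_{4.55} ≥ 3.83) = 2(1 − Φ(3.83/√4.55)) ≈ 0.0726

By the reflection principle for Brownian motion, P(M_t ≥ a) = 2 · P(B_t ≥ a) for a ≥ 0. Since B_t ~ N(0, t), P(B_t ≥ 3.83) = 1 − Φ(3.83/√t) = 1 − Φ(3.83/√4.55) = 1 − Φ(1.7955). So
  P(M_{4.55} ≥ 3.83) = 2(1 − Φ(1.7955)) ≈ 0.0726.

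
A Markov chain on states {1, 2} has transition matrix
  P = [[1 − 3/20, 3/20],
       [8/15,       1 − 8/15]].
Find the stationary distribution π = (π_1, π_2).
π_1 = 32/41, π_2 = 9/41

Solve πP = π with π_1 + π_2 = 1. From πP = π: π_1 · (1 − 3/20) + π_2 · 8/15 = π_1 ⇒ π_2 · 8/15 = π_1 · 3/20 ⇒ π_2/π_1 = (3/20)/(8/15) = 9/32. Together with π_1 + π_2 = 1:
  π_1 = (8/15)/(3/20 + 8/15) = (8/15)/(41/60) = 32/41,
  π_2 = (3/20)/(3/20 + 8/15) = (3/20)/(41/60) = 9/41.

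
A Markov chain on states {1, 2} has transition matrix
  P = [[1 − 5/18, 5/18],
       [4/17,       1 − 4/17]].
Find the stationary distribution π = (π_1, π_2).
π_1 = 72/157, π_2 = 85/157

Solve πP = π with π_1 + π_2 = 1. From πP = π: π_1 · (1 − 5/18) + π_2 · 4/17 = π_1 ⇒ π_2 · 4/17 = π_1 · 5/18 ⇒ π_2/π_1 = (5/18)/(4/17) = 85/72. Together with π_1 + π_2 = 1:
  π_1 = (4/17)/(5/18 + 4/17) = (4/17)/(157/306) = 72/157,
  π_2 = (5/18)/(5/18 + 4/17) = (5/18)/(157/306) = 85/157.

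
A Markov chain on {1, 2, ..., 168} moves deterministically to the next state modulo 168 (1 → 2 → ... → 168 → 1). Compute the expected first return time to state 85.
E[T_85 | X_0 = 85] = 168

The chain cycles deterministically, so starting at state 85 it returns in exactly 168 steps. Equivalently, the stationary distribution is uniform π_j = 1/168 for every state j, so by Kac's formula E[T_85] = 1/π_85 = 168.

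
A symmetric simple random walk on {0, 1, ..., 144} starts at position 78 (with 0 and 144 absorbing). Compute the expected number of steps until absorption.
E[τ | X_0 = 78] = 5148

Let v_k = E[τ | X_0 = k]. Boundary: v_0 = v_144 = 0. Recurrence: v_k = 1 + (v_{k-1} + v_{k+1})/2 for 1 ≤ k ≤ 143. The particular solution to v_k − (v_{k-1} + v_{k+1})/2 = 1 is v_k = −k^2. Adding homogeneous solution A + B k and matching boundaries gives v_k = k (144 − k). Substituting k = 78: v_78 = 78 · 66 = 5148.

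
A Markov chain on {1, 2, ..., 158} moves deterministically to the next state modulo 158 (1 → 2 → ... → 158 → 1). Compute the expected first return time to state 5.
E[T_5 | X_0 = 5] = 158

The chain cycles deterministically, so starting at state 5 it returns in exactly 158 steps. Equivalently, the stationary distribution is uniform π_j = 1/158 for every state j, so by Kac's formula E[T_5] = 1/π_5 = 158.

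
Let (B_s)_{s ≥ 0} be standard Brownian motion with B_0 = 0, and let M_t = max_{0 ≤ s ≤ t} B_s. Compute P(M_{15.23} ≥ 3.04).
P(M_{15.23} ≥ 3.04) = 2·P(B_{15.23} ≥ 3.04) = 2(1 − Φ(3.04/√15.23)) ≈ 0.4360

By the reflection principle for Brownian motion, P(M_t ≥ a) = 2 · P(B_t ≥ a) for a ≥ 0. Since B_t ~ N(0, t), P(B_t ≥ 3.04) = 1 − Φ(3.04/√t) = 1 − Φ(3.04/√15.23) = 1 − Φ(0.7790). So
  P(M_{15.23} ≥ 3.04) = 2(1 − Φ(0.7790)) ≈ 0.4360.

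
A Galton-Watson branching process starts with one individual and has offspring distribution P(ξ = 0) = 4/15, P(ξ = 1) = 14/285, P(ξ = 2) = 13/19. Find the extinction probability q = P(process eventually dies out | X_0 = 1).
q = 76/195

The pgf is f(s) = 4/15 + 14/285·s + 13/19·s². The extinction probability q is the smallest fixed point of f in [0, 1]. Setting s = f(s):
  13/19·s² + (14/285 − 1)·s + 4/15 = 0
  13/19·s² − (4/15 + 13/19)·s + 4/15 = 0
which factors as (s − 1)·(13/19·s − 4/15) = 0, giving roots s = 1 and s = (4/15)/(13/19) = 76/195.
Mean offspring μ = 14/285 + 2·13/19 = 404/285 > 1 (supercritical), so q < 1. The extinction probability is the smaller root: q = (4/15)/(13/19) = 76/195.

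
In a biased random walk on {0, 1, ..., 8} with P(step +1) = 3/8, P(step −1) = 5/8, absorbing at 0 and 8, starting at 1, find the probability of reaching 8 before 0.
P(hit 8 before 0) = (1 − (5/3)^1) / (1 − (5/3)^8) = 2187/192032

Let u_k denote P(reach 8 before 0 | start at k). Boundary: u_0 = 0, u_8 = 1. Recurrence: u_k = 3/8·u_{k+1} + 5/8·u_{k-1} for 1 ≤ k ≤ 7. Try u_k = A + B·r^k with r = q/p = (5/8)/(3/8) = 5/3. Substitution satisfies the recurrence; boundary conditions give:
  u_k = (1 − r^k) / (1 − r^N) = (1 − (5/3)^1) / (1 − (5/3)^8) = 2187/192032.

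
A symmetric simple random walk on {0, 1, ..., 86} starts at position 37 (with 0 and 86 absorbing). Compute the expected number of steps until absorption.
E[τ | X_0 = 37] = 1813

Let v_k = E[τ | X_0 = k]. Boundary: v_0 = v_86 = 0. Recurrence: v_k = 1 + (v_{k-1} + v_{k+1})/2 for 1 ≤ k ≤ 85. The particular solution to v_k − (v_{k-1} + v_{k+1})/2 = 1 is v_k = −k^2. Adding homogeneous solution A + B k and matching boundaries gives v_k = k (86 − k). Substituting k = 37: v_37 = 37 · 49 = 1813.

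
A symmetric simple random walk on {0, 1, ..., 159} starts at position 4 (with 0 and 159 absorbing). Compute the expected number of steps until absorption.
E[τ | X_0 = 4] = 620

Let v_k = E[τ | X_0 = k]. Boundary: v_0 = v_159 = 0. Recurrence: v_k = 1 + (v_{k-1} + v_{k+1})/2 for 1 ≤ k ≤ 158. The particular solution to v_k − (v_{k-1} + v_{k+1})/2 = 1 is v_k = −k^2. Adding homogeneous solution A + B k and matching boundaries gives v_k = k (159 − k). Substituting k = 4: v_4 = 4 · 155 = 620.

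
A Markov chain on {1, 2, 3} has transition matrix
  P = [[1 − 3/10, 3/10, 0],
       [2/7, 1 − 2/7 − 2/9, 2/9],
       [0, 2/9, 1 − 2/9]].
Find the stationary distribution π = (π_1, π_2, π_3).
π = (10/31, 21/62, 21/62)

This is a birth-death chain on three states, which satisfies detailed balance: π_1 · P_{12} = π_2 · P_{21} and π_2 · P_{23} = π_3 · P_{32}.
From π_1 · 3/10 = π_2 · 2/7: π_2/π_1 = (3/10)/(2/7) = 21/20.
From π_2 · 2/9 = π_3 · 2/9: π_3/π_2 = (2/9)/(2/9) = 1.
Take π_1 proportional to 1; then unnormalized π = (1, 21/20, 21/20). Normalize by dividing by the sum 31/10:
  π = (10/31, 21/62, 21/62).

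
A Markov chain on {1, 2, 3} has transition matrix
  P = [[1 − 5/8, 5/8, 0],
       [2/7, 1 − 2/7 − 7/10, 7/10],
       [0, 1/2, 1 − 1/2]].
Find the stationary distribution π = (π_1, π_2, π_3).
π = (4/25, 7/20, 49/100)

This is a birth-death chain on three states, which satisfies detailed balance: π_1 · P_{12} = π_2 · P_{21} and π_2 · P_{23} = π_3 · P_{32}.
From π_1 · 5/8 = π_2 · 2/7: π_2/π_1 = (5/8)/(2/7) = 35/16.
From π_2 · 7/10 = π_3 · 1/2: π_3/π_2 = (7/10)/(1/2) = 7/5.
Take π_1 proportional to 1; then unnormalized π = (1, 35/16, 49/16). Normalize by dividing by the sum 25/4:
  π = (4/25, 7/20, 49/100).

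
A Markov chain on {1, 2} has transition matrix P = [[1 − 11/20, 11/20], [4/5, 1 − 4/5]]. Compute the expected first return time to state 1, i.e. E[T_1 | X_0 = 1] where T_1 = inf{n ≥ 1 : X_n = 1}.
E[T_1 | X_0 = 1] = 1/π_1 = 27/16

For an irreducible recurrent Markov chain with stationary distribution π, E[T_i | X_0 = i] = 1/π_i (Kac's formula). Here π_1 = (4/5)/(11/20 + 4/5) = (4/5)/(27/20) = 16/27, so E[T_1 | X_0 = 1] = 1/π_1 = (11/20 + 4/5)/(4/5) = (27/20)/(4/5) = 27/16.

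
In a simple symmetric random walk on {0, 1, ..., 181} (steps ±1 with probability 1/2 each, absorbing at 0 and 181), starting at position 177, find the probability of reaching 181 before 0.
P(hit 181 before 0) = 177/181

Let u_k = P(hit 181 before 0 | start at k). Then u_0 = 0, u_181 = 1, and u_k = u_{k-1}/2 + u_{k+1}/2 for 1 ≤ k ≤ 180. This harmonic recurrence is solved by u_k = k/181, giving u_177 = 177/181.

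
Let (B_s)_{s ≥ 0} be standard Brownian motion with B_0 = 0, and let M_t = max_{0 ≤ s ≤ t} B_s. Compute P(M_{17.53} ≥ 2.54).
P(M_{17.53} ≥ 2.54) = 2·P(B_{17.53} ≥ 2.54) = 2(1 − Φ(2.54/√17.53)) ≈ 0.5441

By the reflection principle for Brownian motion, P(M_t ≥ a) = 2 · P(B_t ≥ a) for a ≥ 0. Since B_t ~ N(0, t), P(B_t ≥ 2.54) = 1 − Φ(2.54/√t) = 1 − Φ(2.54/√17.53) = 1 − Φ(0.6067). So
  P(M_{17.53} ≥ 2.54) = 2(1 − Φ(0.6067)) ≈ 0.5441.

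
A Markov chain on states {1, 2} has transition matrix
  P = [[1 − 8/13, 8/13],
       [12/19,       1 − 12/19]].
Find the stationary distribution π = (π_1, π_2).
π_1 = 39/77, π_2 = 38/77

Solve πP = π with π_1 + π_2 = 1. From πP = π: π_1 · (1 − 8/13) + π_2 · 12/19 = π_1 ⇒ π_2 · 12/19 = π_1 · 8/13 ⇒ π_2/π_1 = (8/13)/(12/19) = 38/39. Together with π_1 + π_2 = 1:
  π_1 = (12/19)/(8/13 + 12/19) = (12/19)/(308/247) = 39/77,
  π_2 = (8/13)/(8/13 + 12/19) = (8/13)/(308/247) = 38/77.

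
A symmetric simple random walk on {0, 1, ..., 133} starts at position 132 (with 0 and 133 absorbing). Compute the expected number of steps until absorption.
E[τ | X_0 = 132] = 132

Let v_k = E[τ | X_0 = k]. Boundary: v_0 = v_133 = 0. Recurrence: v_k = 1 + (v_{k-1} + v_{k+1})/2 for 1 ≤ k ≤ 132. The particular solution to v_k − (v_{k-1} + v_{k+1})/2 = 1 is v_k = −k^2. Adding homogeneous solution A + B k and matching boundaries gives v_k = k (133 − k). Substituting k = 132: v_132 = 132 · 1 = 132.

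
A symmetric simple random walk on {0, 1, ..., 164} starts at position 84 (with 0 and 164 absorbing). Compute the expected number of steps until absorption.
E[τ | X_0 = 84] = 6720

Let v_k = E[τ | X_0 = k]. Boundary: v_0 = v_164 = 0. Recurrence: v_k = 1 + (v_{k-1} + v_{k+1})/2 for 1 ≤ k ≤ 163. The particular solution to v_k − (v_{k-1} + v_{k+1})/2 = 1 is v_k = −k^2. Adding homogeneous solution A + B k and matching boundaries gives v_k = k (164 − k). Substituting k = 84: v_84 = 84 · 80 = 6720.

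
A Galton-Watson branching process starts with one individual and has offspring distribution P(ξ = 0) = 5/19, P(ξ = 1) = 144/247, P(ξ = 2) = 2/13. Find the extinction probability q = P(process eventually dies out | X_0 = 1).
q = 1

Mean offspring μ = 0·5/19 + 1·144/247 + 2·2/13 = 220/247 ≤ 1. For μ ≤ 1 with offspring not concentrated at 1, the Galton-Watson process goes extinct almost surely, so q = 1.
(Algebraic check: The pgf is f(s) = 5/19 + 144/247·s + 2/13·s². The extinction probability q is the smallest fixed point of f in [0, 1]. Setting s = f(s):
  2/13·s² + (144/247 − 1)·s + 5/19 = 0
  2/13·s² − (5/19 + 2/13)·s + 5/19 = 0
which factors as (s − 1)·(2/13·s − 5/19) = 0, giving roots s = 1 and s = (5/19)/(2/13) = 65/38. Since 65/38 ≥ 1, the smallest root in [0, 1] is s = 1.)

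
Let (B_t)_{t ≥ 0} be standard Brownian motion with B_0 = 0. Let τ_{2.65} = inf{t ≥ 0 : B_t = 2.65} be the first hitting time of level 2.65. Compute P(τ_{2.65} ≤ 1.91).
P(τ_{2.65} ≤ 1.91) = 2(1 − Φ(2.65/√1.91)) = 2(1 − Φ(1.9175)) ≈ 0.0552

By the reflection principle for standard BM, P(τ_b ≤ t) = 2 · P(B_t ≥ b). Since B_t ~ N(0, t), P(B_t ≥ 2.65) = 1 − Φ(2.65/√t) = 1 − Φ(2.65/√1.91) = 1 − Φ(1.9175) ≈ 0.02759. Doubling: P(τ_{2.65} ≤ 1.91) ≈ 2 · 0.02759 = 0.05518 ≈ 0.0552.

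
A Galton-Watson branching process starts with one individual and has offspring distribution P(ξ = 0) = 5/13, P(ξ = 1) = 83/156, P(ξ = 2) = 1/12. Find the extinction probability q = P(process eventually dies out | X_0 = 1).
q = 1

Mean offspring μ = 0·5/13 + 1·83/156 + 2·1/12 = 109/156 ≤ 1. For μ ≤ 1 with offspring not concentrated at 1, the Galton-Watson process goes extinct almost surely, so q = 1.
(Algebraic check: The pgf is f(s) = 5/13 + 83/156·s + 1/12·s². The extinction probability q is the smallest fixed point of f in [0, 1]. Setting s = f(s):
  1/12·s² + (83/156 − 1)·s + 5/13 = 0
  1/12·s² − (5/13 + 1/12)·s + 5/13 = 0
which factors as (s − 1)·(1/12·s − 5/13) = 0, giving roots s = 1 and s = (5/13)/(1/12) = 60/13. Since 60/13 ≥ 1, the smallest root in [0, 1] is s = 1.)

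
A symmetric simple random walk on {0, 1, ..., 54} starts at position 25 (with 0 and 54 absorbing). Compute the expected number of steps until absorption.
E[τ | X_0 = 25] = 725

Let v_k = E[τ | X_0 = k]. Boundary: v_0 = v_54 = 0. Recurrence: v_k = 1 + (v_{k-1} + v_{k+1})/2 for 1 ≤ k ≤ 53. The particular solution to v_k − (v_{k-1} + v_{k+1})/2 = 1 is v_k = −k^2. Adding homogeneous solution A + B k and matching boundaries gives v_k = k (54 − k). Substituting k = 25: v_25 = 25 · 29 = 725.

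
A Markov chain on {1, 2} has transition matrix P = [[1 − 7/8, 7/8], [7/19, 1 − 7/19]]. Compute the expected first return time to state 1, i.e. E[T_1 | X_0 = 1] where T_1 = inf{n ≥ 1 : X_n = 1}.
E[T_1 | X_0 = 1] = 1/π_1 = 27/8

For an irreducible recurrent Markov chain with stationary distribution π, E[T_i | X_0 = i] = 1/π_i (Kac's formula). Here π_1 = (7/19)/(7/8 + 7/19) = (7/19)/(189/152) = 8/27, so E[T_1 | X_0 = 1] = 1/π_1 = (7/8 + 7/19)/(7/19) = (189/152)/(7/19) = 27/8.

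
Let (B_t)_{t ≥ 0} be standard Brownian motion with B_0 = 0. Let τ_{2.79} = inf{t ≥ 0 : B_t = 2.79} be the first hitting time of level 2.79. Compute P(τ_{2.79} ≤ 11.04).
P(τ_{2.79} ≤ 11.04) = 2(1 − Φ(2.79/√11.04)) = 2(1 − Φ(0.8397)) ≈ 0.4011

By the reflection principle for standard BM, P(τ_b ≤ t) = 2 · P(B_t ≥ b). Since B_t ~ N(0, t), P(B_t ≥ 2.79) = 1 − Φ(2.79/√t) = 1 − Φ(2.79/√11.04) = 1 − Φ(0.8397) ≈ 0.20054. Doubling: P(τ_{2.79} ≤ 11.04) ≈ 2 · 0.20054 = 0.40108 ≈ 0.4011.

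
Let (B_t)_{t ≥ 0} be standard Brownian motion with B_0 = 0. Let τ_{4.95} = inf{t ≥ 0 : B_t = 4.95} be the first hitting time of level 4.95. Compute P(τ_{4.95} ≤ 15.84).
P(τ_{4.95} ≤ 15.84) = 2(1 − Φ(4.95/√15.84)) = 2(1 − Φ(1.2437)) ≈ 0.2136

By the reflection principle for standard BM, P(τ_b ≤ t) = 2 · P(B_t ≥ b). Since B_t ~ N(0, t), P(B_t ≥ 4.95) = 1 − Φ(4.95/√t) = 1 − Φ(4.95/√15.84) = 1 − Φ(1.2437) ≈ 0.10680. Doubling: P(τ_{4.95} ≤ 15.84) ≈ 2 · 0.10680 = 0.21360 ≈ 0.2136.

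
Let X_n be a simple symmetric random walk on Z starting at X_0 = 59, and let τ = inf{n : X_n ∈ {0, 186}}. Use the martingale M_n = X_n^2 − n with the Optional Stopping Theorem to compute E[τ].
E[τ] = 7493

M_n = X_n^2 − n is a martingale (since E[X_{n+1}^2 | F_n] = X_n^2 + 1). By OST (τ has finite mean in a bounded region), E[M_τ] = E[M_0] = X_0^2 − 0 = 59^2 = 3481. Also E[M_τ] = E[X_τ^2] − E[τ]. The walk exits at 0 or 186, with P(hit 186 first) = 59/186, so E[X_τ^2] = 186^2 · 59/186 + 0 = 10974. Thus E[τ] = E[X_τ^2] − E[M_τ] = 10974 − 3481 = 7493 = 59(186 − 59) = 7493.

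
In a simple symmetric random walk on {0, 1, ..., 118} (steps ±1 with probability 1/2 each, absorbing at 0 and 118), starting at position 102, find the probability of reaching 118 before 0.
P(hit 118 before 0) = 102/118 = 51/59

Let u_k = P(hit 118 before 0 | start at k). Then u_0 = 0, u_118 = 1, and u_k = u_{k-1}/2 + u_{k+1}/2 for 1 ≤ k ≤ 117. This harmonic recurrence is solved by u_k = k/118, giving u_102 = 102/118 = 51/59.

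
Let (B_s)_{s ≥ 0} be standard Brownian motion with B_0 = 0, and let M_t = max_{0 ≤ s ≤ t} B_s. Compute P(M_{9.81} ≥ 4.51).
P(M_{9.81} ≥ 4.51) = 2·P(B_{9.81} ≥ 4.51) = 2(1 − Φ(4.51/√9.81)) ≈ 0.1499

By the reflection principle for Brownian motion, P(M_t ≥ a) = 2 · P(B_t ≥ a) for a ≥ 0. Since B_t ~ N(0, t), P(B_t ≥ 4.51) = 1 − Φ(4.51/√t) = 1 − Φ(4.51/√9.81) = 1 − Φ(1.4399). So
  P(M_{9.81} ≥ 4.51) = 2(1 − Φ(1.4399)) ≈ 0.1499.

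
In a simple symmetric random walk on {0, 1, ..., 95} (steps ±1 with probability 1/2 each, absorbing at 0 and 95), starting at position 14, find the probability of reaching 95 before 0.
P(hit 95 before 0) = 14/95

Let u_k = P(hit 95 before 0 | start at k). Then u_0 = 0, u_95 = 1, and u_k = u_{k-1}/2 + u_{k+1}/2 for 1 ≤ k ≤ 94. This harmonic recurrence is solved by u_k = k/95, giving u_14 = 14/95.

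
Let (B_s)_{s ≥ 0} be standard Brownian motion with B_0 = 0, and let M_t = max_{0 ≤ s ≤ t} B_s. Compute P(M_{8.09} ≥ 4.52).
P(M_{8.09} ≥ 4.52) = 2·P(B_{8.09} ≥ 4.52) = 2(1 − Φ(4.52/√8.09)) ≈ 0.1120

By the reflection principle for Brownian motion, P(M_t ≥ a) = 2 · P(B_t ≥ a) for a ≥ 0. Since B_t ~ N(0, t), P(B_t ≥ 4.52) = 1 − Φ(4.52/√t) = 1 − Φ(4.52/√8.09) = 1 − Φ(1.5891). So
  P(M_{8.09} ≥ 4.52) = 2(1 − Φ(1.5891)) ≈ 0.1120.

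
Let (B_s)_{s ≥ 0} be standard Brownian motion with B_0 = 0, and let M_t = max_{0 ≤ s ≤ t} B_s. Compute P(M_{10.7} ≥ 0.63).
P(M_{10.7} ≥ 0.63) = 2·P(B_{10.7} ≥ 0.63) = 2(1 − Φ(0.63/√10.7)) ≈ 0.8473

By the reflection principle for Brownian motion, P(M_t ≥ a) = 2 · P(B_t ≥ a) for a ≥ 0. Since B_t ~ N(0, t), P(B_t ≥ 0.63) = 1 − Φ(0.63/√t) = 1 − Φ(0.63/√10.7) = 1 − Φ(0.1926). So
  P(M_{10.7} ≥ 0.63) = 2(1 − Φ(0.1926)) ≈ 0.8473.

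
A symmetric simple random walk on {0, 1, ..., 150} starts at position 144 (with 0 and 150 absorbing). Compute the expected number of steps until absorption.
E[τ | X_0 = 144] = 864

Let v_k = E[τ | X_0 = k]. Boundary: v_0 = v_150 = 0. Recurrence: v_k = 1 + (v_{k-1} + v_{k+1})/2 for 1 ≤ k ≤ 149. The particular solution to v_k − (v_{k-1} + v_{k+1})/2 = 1 is v_k = −k^2. Adding homogeneous solution A + B k and matching boundaries gives v_k = k (150 − k). Substituting k = 144: v_144 = 144 · 6 = 864.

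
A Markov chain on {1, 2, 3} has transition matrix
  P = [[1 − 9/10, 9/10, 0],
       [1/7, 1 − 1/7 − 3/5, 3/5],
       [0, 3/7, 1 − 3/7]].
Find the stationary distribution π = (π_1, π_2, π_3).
π = (25/403, 315/806, 441/806)

This is a birth-death chain on three states, which satisfies detailed balance: π_1 · P_{12} = π_2 · P_{21} and π_2 · P_{23} = π_3 · P_{32}.
From π_1 · 9/10 = π_2 · 1/7: π_2/π_1 = (9/10)/(1/7) = 63/10.
From π_2 · 3/5 = π_3 · 3/7: π_3/π_2 = (3/5)/(3/7) = 7/5.
Take π_1 proportional to 1; then unnormalized π = (1, 63/10, 441/50). Normalize by dividing by the sum 403/25:
  π = (25/403, 315/806, 441/806).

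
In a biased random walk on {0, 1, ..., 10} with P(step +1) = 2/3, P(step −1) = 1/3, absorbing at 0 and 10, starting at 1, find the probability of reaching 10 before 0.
P(hit 10 before 0) = (1 − (1/2)^1) / (1 − (1/2)^10) = 512/1023

Let u_k denote P(reach 10 before 0 | start at k). Boundary: u_0 = 0, u_10 = 1. Recurrence: u_k = 2/3·u_{k+1} + 1/3·u_{k-1} for 1 ≤ k ≤ 9. Try u_k = A + B·r^k with r = q/p = (1/3)/(2/3) = 1/2. Substitution satisfies the recurrence; boundary conditions give:
  u_k = (1 − r^k) / (1 − r^N) = (1 − (1/2)^1) / (1 − (1/2)^10) = 512/1023.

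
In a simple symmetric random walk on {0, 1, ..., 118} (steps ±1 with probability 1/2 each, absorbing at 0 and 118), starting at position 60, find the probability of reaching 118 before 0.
P(hit 118 before 0) = 60/118 = 30/59

Let u_k = P(hit 118 before 0 | start at k). Then u_0 = 0, u_118 = 1, and u_k = u_{k-1}/2 + u_{k+1}/2 for 1 ≤ k ≤ 117. This harmonic recurrence is solved by u_k = k/118, giving u_60 = 60/118 = 30/59.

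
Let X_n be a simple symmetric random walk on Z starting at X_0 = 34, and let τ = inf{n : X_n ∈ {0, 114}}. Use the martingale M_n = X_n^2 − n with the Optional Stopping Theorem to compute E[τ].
E[τ] = 2720

M_n = X_n^2 − n is a martingale (since E[X_{n+1}^2 | F_n] = X_n^2 + 1). By OST (τ has finite mean in a bounded region), E[M_τ] = E[M_0] = X_0^2 − 0 = 34^2 = 1156. Also E[M_τ] = E[X_τ^2] − E[τ]. The walk exits at 0 or 114, with P(hit 114 first) = 34/114, so E[X_τ^2] = 114^2 · 34/114 + 0 = 3876. Thus E[τ] = E[X_τ^2] − E[M_τ] = 3876 − 1156 = 2720 = 34(114 − 34) = 2720.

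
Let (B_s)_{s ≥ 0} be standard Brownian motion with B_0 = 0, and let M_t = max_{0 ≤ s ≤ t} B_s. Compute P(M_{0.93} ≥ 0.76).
P(M_{0.93} ≥ 0.76) = 2·P(B_{0.93} ≥ 0.76) = 2(1 − Φ(0.76/√0.93)) ≈ 0.4306

By the reflection principle for Brownian motion, P(M_t ≥ a) = 2 · P(B_t ≥ a) for a ≥ 0. Since B_t ~ N(0, t), P(B_t ≥ 0.76) = 1 − Φ(0.76/√t) = 1 − Φ(0.76/√0.93) = 1 − Φ(0.7881). So
  P(M_{0.93} ≥ 0.76) = 2(1 − Φ(0.7881)) ≈ 0.4306.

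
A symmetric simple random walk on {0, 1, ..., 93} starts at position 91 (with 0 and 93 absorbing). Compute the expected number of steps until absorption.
E[τ | X_0 = 91] = 182

Let v_k = E[τ | X_0 = k]. Boundary: v_0 = v_93 = 0. Recurrence: v_k = 1 + (v_{k-1} + v_{k+1})/2 for 1 ≤ k ≤ 92. The particular solution to v_k − (v_{k-1} + v_{k+1})/2 = 1 is v_k = −k^2. Adding homogeneous solution A + B k and matching boundaries gives v_k = k (93 − k). Substituting k = 91: v_91 = 91 · 2 = 182.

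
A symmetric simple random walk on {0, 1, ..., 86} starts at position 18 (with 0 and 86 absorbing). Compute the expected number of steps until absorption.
E[τ | X_0 = 18] = 1224

Let v_k = E[τ | X_0 = k]. Boundary: v_0 = v_86 = 0. Recurrence: v_k = 1 + (v_{k-1} + v_{k+1})/2 for 1 ≤ k ≤ 85. The particular solution to v_k − (v_{k-1} + v_{k+1})/2 = 1 is v_k = −k^2. Adding homogeneous solution A + B k and matching boundaries gives v_k = k (86 − k). Substituting k = 18: v_18 = 18 · 68 = 1224.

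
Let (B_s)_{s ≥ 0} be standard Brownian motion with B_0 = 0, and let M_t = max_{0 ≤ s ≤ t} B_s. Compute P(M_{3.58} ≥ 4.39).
P(M_{3.58} ≥ 4.39) = 2·P(B_{3.58} ≥ 4.39) = 2(1 − Φ(4.39/√3.58)) ≈ 0.0203

By the reflection principle for Brownian motion, P(M_t ≥ a) = 2 · P(B_t ≥ a) for a ≥ 0. Since B_t ~ N(0, t), P(B_t ≥ 4.39) = 1 − Φ(4.39/√t) = 1 − Φ(4.39/√3.58) = 1 − Φ(2.3202). So
  P(M_{3.58} ≥ 4.39) = 2(1 − Φ(2.3202)) ≈ 0.0203.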